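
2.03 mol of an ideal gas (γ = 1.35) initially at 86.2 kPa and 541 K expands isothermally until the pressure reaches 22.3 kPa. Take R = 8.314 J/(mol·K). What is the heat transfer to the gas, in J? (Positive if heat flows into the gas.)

V₁ = nRT₁/P₁ = 2.03×8.314×541/86.2 = 106 L.
Isothermal: T stays 541 K; PV = const ⇒ V₂ = 409 L, P₂ = 22.3 kPa.
ΔU = 0 (ideal gas, T constant).
W = nRT ln(V₂/V₁) = 2.03×8.314×541×ln(3.87) = 12300 J.
Q = ΔU + W = 12300 J.

12300 J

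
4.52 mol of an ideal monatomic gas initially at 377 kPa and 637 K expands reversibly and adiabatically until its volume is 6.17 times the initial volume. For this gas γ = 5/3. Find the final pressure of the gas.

18.2 kPa

V₁ = nRT₁/P₁ = 4.52×8.314×637/377 = 63.5 L.
Adiabatic: TV^(γ−1) = const ⇒ T₂ = 637×(0.162)^0.667 = 189 K; PV^γ = const ⇒ P₂ = 18.2 kPa.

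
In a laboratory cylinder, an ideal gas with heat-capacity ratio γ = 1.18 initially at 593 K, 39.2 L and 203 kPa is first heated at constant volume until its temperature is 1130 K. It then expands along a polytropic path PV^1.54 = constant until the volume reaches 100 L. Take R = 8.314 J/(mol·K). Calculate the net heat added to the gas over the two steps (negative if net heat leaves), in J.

17700 J

n = P₁V₁/(RT₁) = 203×39.2/(8.314×593) = 1.61 mol.
Step 1 — Isochoric: V stays 39.2 L; P/T = const ⇒ T₂ = 1130 K, P₂ = 387 kPa.
W = 0 (no volume change).
ΔU = nCvΔT = 1.61×46.2×(1130−593) = 40000 J.
Q = ΔU = 40000 J.
State after step 1: P = 387 kPa, V = 39.2 L, T = 1130 K.
Step 2 — Polytropic n=1.54: T₂ = T₁(V₁/V₂)^(n−1) = 1130×(0.392)^0.54 = 681 K; P₂ = P₁(V₁/V₂)^n = 91.4 kPa.
W = (P₁V₁−P₂V₂)/(n−1) = (387×39.2−91.4×100)/0.54 = 11100 J.
ΔU = nCvΔT = 1.61×46.2×(681−1130) = -33400 J.
Q = ΔU + W = -22300 J.
Net over both steps: W = 11100 J, Q = 17700 J, ΔU = 6600 J.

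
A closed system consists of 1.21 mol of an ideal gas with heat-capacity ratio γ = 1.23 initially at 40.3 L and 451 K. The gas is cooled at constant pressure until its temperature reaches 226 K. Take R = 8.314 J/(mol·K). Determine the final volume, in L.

20.2 L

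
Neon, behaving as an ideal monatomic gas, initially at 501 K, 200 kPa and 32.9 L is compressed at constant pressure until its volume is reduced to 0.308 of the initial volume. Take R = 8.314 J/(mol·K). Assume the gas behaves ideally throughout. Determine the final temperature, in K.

Isobaric: P stays 200 kPa; V/T = const ⇒ T₂ = 154 K, V₂ = 10.1 L.

154 K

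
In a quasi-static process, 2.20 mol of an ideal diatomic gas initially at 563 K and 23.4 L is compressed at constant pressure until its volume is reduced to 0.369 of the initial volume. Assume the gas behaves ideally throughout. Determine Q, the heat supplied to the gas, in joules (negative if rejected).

P₁ = nRT₁/V₁ = 2.20×8.314×563/23.4 = 440 kPa.
Isobaric: P stays 440 kPa; V/T = const ⇒ T₂ = 208 K, V₂ = 8.63 L.
W = PΔV = 440×(8.63−23.4) kPa·L = -6500 J.
ΔU = nCvΔT = 2.20×20.8×(208−563) = -16200 J.
Q = ΔU + W = nCpΔT = -22700 J.

-22700 J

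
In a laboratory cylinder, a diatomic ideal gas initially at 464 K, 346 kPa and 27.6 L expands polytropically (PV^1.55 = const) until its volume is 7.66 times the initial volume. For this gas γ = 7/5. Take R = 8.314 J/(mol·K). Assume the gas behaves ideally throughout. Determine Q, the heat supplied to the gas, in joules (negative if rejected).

n = P₁V₁/(RT₁) = 346×27.6/(8.314×464) = 2.48 mol.
Polytropic n=1.55: T₂ = T₁(V₁/V₂)^(n−1) = 464×(0.131)^0.55 = 151 K; P₂ = P₁(V₁/V₂)^n = 14.7 kPa.
W = (P₁V₁−P₂V₂)/(n−1) = (346×27.6−14.7×211)/0.55 = 11700 J.
ΔU = nCvΔT = 2.48×20.8×(151−464) = -16100 J.
Q = ΔU + W = -4390 J.

-4390 J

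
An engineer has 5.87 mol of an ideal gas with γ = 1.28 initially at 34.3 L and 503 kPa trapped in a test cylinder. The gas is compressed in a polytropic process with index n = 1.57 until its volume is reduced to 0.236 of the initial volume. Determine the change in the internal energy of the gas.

78700 J

T₁ = P₁V₁/(nR) = 503×34.3/(5.87×8.314) = 354 K.
Polytropic n=1.57: T₂ = T₁(V₁/V₂)^(n−1) = 354×(4.24)^0.57 = 805 K; P₂ = P₁(V₁/V₂)^n = 4850 kPa.
For an ideal gas ΔU = nCvΔT with Cv = R/(γ−1) = 29.7 J/(mol·K).
ΔU = 5.87×29.7×(805−354) = 78700 J.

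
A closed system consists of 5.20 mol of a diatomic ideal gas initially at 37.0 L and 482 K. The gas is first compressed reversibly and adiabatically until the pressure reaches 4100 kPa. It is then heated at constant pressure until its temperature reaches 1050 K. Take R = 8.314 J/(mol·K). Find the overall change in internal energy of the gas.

61400 J

P₁ = nRT₁/V₁ = 5.20×8.314×482/37.0 = 563 kPa.
Step 1 — Adiabatic: T₂/T₁ = (P₂/P₁)^((γ−1)/γ) ⇒ T₂ = 482×(7.28)^0.286 = 850 K; V₂ = 8.96 L.
ΔU = nCvΔT = 5.20×20.8×(850−482) = 39800 J.
Q = 0 for an adiabatic process, so W = −ΔU = -39800 J.
State after step 1: P = 4100 kPa, V = 8.96 L, T = 850 K.
Step 2 — Isobaric: P stays 4100 kPa; V/T = const ⇒ T₂ = 1050 K, V₂ = 11.1 L.
W = PΔV = 4100×(11.1−8.96) kPa·L = 8650 J.
ΔU = nCvΔT = 5.20×20.8×(1050−850) = 21600 J.
Q = ΔU + W = nCpΔT = 30300 J.
Net over both steps: W = -31100 J, Q = 30300 J, ΔU = 61400 J.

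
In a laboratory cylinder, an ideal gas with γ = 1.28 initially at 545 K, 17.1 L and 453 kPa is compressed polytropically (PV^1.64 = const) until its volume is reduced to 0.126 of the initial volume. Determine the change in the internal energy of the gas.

n = P₁V₁/(RT₁) = 453×17.1/(8.314×545) = 1.71 mol.
Polytropic n=1.64: T₂ = T₁(V₁/V₂)^(n−1) = 545×(7.94)^0.64 = 2050 K; P₂ = P₁(V₁/V₂)^n = 13500 kPa.
For an ideal gas ΔU = nCvΔT with Cv = R/(γ−1) = 29.7 J/(mol·K).
ΔU = 1.71×29.7×(2050−545) = 76500 J.

76500 J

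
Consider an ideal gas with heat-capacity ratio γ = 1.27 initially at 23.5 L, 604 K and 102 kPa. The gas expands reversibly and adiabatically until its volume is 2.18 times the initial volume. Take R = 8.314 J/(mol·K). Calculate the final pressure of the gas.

37.9 kPa

Adiabatic: TV^(γ−1) = const ⇒ T₂ = 604×(0.459)^0.270 = 489 K; PV^γ = const ⇒ P₂ = 37.9 kPa.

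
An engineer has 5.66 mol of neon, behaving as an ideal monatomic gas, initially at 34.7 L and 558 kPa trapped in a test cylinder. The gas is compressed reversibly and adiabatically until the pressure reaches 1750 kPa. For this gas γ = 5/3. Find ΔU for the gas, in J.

16800 J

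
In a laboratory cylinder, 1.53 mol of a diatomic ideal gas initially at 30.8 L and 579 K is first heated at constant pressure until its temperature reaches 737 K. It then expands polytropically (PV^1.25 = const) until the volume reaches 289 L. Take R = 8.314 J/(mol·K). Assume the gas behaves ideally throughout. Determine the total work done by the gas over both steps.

P₁ = nRT₁/V₁ = 1.53×8.314×579/30.8 = 239 kPa.
Step 1 — Isobaric: P stays 239 kPa; V/T = const ⇒ T₂ = 737 K, V₂ = 39.2 L.
W = PΔV = 239×(39.2−30.8) kPa·L = 2010 J.
ΔU = nCvΔT = 1.53×20.8×(737−579) = 5020 J.
Q = ΔU + W = nCpΔT = 7030 J.
State after step 1: P = 239 kPa, V = 39.2 L, T = 737 K.
Step 2 — Polytropic n=1.25: T₂ = T₁(V₁/V₂)^(n−1) = 737×(0.136)^0.25 = 447 K; P₂ = P₁(V₁/V₂)^n = 19.7 kPa.
W = (P₁V₁−P₂V₂)/(n−1) = (239×39.2−19.7×289)/0.25 = 14700 J.
ΔU = nCvΔT = 1.53×20.8×(447−737) = -9210 J.
Q = ΔU + W = 5530 J.
Net over both steps: W = 16800 J, Q = 12600 J, ΔU = -4190 J.

16800 J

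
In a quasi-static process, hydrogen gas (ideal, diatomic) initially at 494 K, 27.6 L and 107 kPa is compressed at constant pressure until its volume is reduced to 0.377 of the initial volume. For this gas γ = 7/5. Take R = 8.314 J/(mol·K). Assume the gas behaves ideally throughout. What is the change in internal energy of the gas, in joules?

n = P₁V₁/(RT₁) = 107×27.6/(8.314×494) = 0.719 mol.
Isobaric: P stays 107 kPa; V/T = const ⇒ T₂ = 186 K, V₂ = 10.4 L.
For an ideal gas ΔU = nCvΔT with Cv = (5/2)R = 20.8 J/(mol·K).
ΔU = 0.719×20.8×(186−494) = -4600 J.

-4600 J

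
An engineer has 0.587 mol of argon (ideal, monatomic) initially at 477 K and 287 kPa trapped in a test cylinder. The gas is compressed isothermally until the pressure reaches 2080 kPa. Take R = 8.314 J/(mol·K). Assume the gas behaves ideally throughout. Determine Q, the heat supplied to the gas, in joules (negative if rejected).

-4610 J

V₁ = nRT₁/P₁ = 0.587×8.314×477/287 = 8.11 L.
Isothermal: T stays 477 K; PV = const ⇒ V₂ = 1.12 L, P₂ = 2080 kPa.
ΔU = 0 (ideal gas, T constant).
W = nRT ln(V₂/V₁) = 0.587×8.314×477×ln(0.138) = -4610 J.
Q = ΔU + W = -4610 J.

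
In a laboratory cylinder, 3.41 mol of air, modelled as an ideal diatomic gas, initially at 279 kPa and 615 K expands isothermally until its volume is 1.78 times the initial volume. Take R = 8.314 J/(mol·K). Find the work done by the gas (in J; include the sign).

10100 J

V₁ = nRT₁/P₁ = 3.41×8.314×615/279 = 62.5 L.
Isothermal: T stays 615 K; PV = const ⇒ V₂ = 111 L, P₂ = 157 kPa.
W = nRT ln(V₂/V₁) = 3.41×8.314×615×ln(1.78) = 10100 J.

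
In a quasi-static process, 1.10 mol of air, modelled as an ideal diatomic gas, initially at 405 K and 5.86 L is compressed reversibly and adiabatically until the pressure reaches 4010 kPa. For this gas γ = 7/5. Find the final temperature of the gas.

P₁ = nRT₁/V₁ = 1.10×8.314×405/5.86 = 632 kPa.
Adiabatic: T₂/T₁ = (P₂/P₁)^((γ−1)/γ) ⇒ T₂ = 405×(6.34)^0.286 = 687 K; V₂ = 1.57 L.

687 K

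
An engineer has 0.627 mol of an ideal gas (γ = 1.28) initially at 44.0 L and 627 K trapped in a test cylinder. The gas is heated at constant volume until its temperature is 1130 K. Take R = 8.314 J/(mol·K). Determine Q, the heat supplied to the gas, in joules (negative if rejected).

9360 J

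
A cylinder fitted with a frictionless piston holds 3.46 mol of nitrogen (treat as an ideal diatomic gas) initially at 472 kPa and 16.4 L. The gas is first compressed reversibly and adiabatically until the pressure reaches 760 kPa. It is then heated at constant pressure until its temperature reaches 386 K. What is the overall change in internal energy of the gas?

T₁ = P₁V₁/(nR) = 472×16.4/(3.46×8.314) = 269 K.
Step 1 — Adiabatic: T₂/T₁ = (P₂/P₁)^((γ−1)/γ) ⇒ T₂ = 269×(1.61)^0.286 = 308 K; V₂ = 11.7 L.
ΔU = nCvΔT = 3.46×20.8×(308−269) = 2820 J.
Q = 0 for an adiabatic process, so W = −ΔU = -2820 J.
State after step 1: P = 760 kPa, V = 11.7 L, T = 308 K.
Step 2 — Isobaric: P stays 760 kPa; V/T = const ⇒ T₂ = 386 K, V₂ = 14.6 L.
W = PΔV = 760×(14.6−11.7) kPa·L = 2230 J.
ΔU = nCvΔT = 3.46×20.8×(386−308) = 5590 J.
Q = ΔU + W = nCpΔT = 7820 J.
Net over both steps: W = -587 J, Q = 7820 J, ΔU = 8410 J.

8410 J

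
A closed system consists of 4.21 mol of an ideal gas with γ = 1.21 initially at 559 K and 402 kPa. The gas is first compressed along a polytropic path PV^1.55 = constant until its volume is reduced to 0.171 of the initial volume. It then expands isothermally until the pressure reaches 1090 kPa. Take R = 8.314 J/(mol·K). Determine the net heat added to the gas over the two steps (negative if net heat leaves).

184000 J

V₁ = nRT₁/P₁ = 4.21×8.314×559/402 = 48.7 L.
Step 1 — Polytropic n=1.55: T₂ = T₁(V₁/V₂)^(n−1) = 559×(5.85)^0.55 = 1480 K; P₂ = P₁(V₁/V₂)^n = 6210 kPa.
W = (P₁V₁−P₂V₂)/(n−1) = (402×48.7−6210×8.32)/0.55 = -58400 J.
ΔU = nCvΔT = 4.21×39.6×(1480−559) = 153000 J.
Q = ΔU + W = 94500 J.
State after step 1: P = 6210 kPa, V = 8.32 L, T = 1480 K.
Step 2 — Isothermal: T stays 1480 K; PV = const ⇒ V₂ = 47.4 L, P₂ = 1090 kPa.
ΔU = 0 (ideal gas, T constant).
W = nRT ln(V₂/V₁) = 4.21×8.314×1480×ln(5.70) = 89900 J.
Q = ΔU + W = 89900 J.
Net over both steps: W = 31500 J, Q = 184000 J, ΔU = 153000 J.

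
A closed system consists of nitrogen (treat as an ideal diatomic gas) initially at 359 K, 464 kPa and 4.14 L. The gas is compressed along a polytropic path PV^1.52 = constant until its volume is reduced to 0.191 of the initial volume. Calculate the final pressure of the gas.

5750 kPa

Polytropic n=1.52: T₂ = T₁(V₁/V₂)^(n−1) = 359×(5.24)^0.52 = 849 K; P₂ = P₁(V₁/V₂)^n = 5750 kPa.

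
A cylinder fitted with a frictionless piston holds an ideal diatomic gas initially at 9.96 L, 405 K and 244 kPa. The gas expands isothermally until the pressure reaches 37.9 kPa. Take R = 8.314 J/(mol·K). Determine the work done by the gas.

4530 J

n = P₁V₁/(RT₁) = 244×9.96/(8.314×405) = 0.722 mol.
Isothermal: T stays 405 K; PV = const ⇒ V₂ = 64.1 L, P₂ = 37.9 kPa.
W = nRT ln(V₂/V₁) = 0.722×8.314×405×ln(6.44) = 4530 J.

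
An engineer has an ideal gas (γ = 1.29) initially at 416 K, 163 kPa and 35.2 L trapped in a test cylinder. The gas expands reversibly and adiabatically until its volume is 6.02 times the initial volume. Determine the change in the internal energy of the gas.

n = P₁V₁/(RT₁) = 163×35.2/(8.314×416) = 1.66 mol.
Adiabatic: TV^(γ−1) = const ⇒ T₂ = 416×(0.166)^0.290 = 247 K; PV^γ = const ⇒ P₂ = 16.1 kPa.
For an ideal gas ΔU = nCvΔT with Cv = R/(γ−1) = 28.7 J/(mol·K).
ΔU = 1.66×28.7×(247−416) = -8030 J.

-8030 J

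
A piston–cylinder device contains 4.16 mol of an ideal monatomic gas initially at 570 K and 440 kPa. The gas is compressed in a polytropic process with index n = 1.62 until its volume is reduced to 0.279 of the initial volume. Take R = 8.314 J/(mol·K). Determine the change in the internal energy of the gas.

35700 J

V₁ = nRT₁/P₁ = 4.16×8.314×570/440 = 44.8 L.
Polytropic n=1.62: T₂ = T₁(V₁/V₂)^(n−1) = 570×(3.58)^0.62 = 1260 K; P₂ = P₁(V₁/V₂)^n = 3480 kPa.
For an ideal gas ΔU = nCvΔT with Cv = (3/2)R = 12.5 J/(mol·K).
ΔU = 4.16×12.5×(1260−570) = 35700 J.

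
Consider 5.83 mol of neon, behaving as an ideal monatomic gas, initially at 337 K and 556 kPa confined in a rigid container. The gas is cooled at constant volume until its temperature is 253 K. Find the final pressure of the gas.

417 kPa

V₁ = nRT₁/P₁ = 5.83×8.314×337/556 = 29.4 L.
Isochoric: V stays 29.4 L; P/T = const ⇒ T₂ = 253 K, P₂ = 417 kPa.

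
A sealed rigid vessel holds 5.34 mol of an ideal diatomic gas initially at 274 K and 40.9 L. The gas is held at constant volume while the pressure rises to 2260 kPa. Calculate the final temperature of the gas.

P₁ = nRT₁/V₁ = 5.34×8.314×274/40.9 = 297 kPa.
Isochoric: V stays 40.9 L; P/T = const ⇒ T₂ = 2080 K, P₂ = 2260 kPa.

2080 K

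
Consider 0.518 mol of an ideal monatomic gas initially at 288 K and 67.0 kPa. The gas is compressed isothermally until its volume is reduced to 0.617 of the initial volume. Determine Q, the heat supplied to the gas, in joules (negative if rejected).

-599 J

V₁ = nRT₁/P₁ = 0.518×8.314×288/67.0 = 18.5 L.
Isothermal: T stays 288 K; PV = const ⇒ V₂ = 11.4 L, P₂ = 109 kPa.
ΔU = 0 (ideal gas, T constant).
W = nRT ln(V₂/V₁) = 0.518×8.314×288×ln(0.617) = -599 J.
Q = ΔU + W = -599 J.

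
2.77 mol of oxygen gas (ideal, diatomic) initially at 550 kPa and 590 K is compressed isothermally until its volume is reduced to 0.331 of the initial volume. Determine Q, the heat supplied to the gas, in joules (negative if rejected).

-15000 J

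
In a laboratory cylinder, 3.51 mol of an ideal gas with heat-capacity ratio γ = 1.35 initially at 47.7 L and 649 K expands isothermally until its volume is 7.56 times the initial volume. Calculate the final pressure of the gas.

P₁ = nRT₁/V₁ = 3.51×8.314×649/47.7 = 397 kPa.
Isothermal: T stays 649 K; PV = const ⇒ V₂ = 361 L, P₂ = 52.5 kPa.

52.5 kPa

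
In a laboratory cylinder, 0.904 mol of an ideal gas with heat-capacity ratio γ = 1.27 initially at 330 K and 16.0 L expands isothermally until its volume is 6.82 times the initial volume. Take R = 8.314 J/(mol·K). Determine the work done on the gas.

P₁ = nRT₁/V₁ = 0.904×8.314×330/16.0 = 155 kPa.
Isothermal: T stays 330 K; PV = const ⇒ V₂ = 109 L, P₂ = 22.7 kPa.
W = nRT ln(V₂/V₁) = 0.904×8.314×330×ln(6.82) = 4760 J.
Work done on the gas = −W_by = -4760 J.

-4760 J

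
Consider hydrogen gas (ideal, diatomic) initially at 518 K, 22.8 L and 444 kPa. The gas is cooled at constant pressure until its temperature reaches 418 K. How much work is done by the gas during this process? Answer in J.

-1950 J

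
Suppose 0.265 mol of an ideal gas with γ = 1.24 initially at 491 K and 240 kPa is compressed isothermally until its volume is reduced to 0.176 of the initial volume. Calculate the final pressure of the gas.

1360 kPa

V₁ = nRT₁/P₁ = 0.265×8.314×491/240 = 4.51 L.
Isothermal: T stays 491 K; PV = const ⇒ V₂ = 0.793 L, P₂ = 1360 kPa.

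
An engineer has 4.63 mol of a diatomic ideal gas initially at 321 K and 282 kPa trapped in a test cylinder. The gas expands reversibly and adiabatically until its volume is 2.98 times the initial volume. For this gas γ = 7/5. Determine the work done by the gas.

10900 J

V₁ = nRT₁/P₁ = 4.63×8.314×321/282 = 43.8 L.
Adiabatic: TV^(γ−1) = const ⇒ T₂ = 321×(0.336)^0.400 = 207 K; PV^γ = const ⇒ P₂ = 61.1 kPa.
ΔU = nCvΔT = 4.63×20.8×(207−321) = -10900 J.
Q = 0 for an adiabatic process, so W = −ΔU = 10900 J.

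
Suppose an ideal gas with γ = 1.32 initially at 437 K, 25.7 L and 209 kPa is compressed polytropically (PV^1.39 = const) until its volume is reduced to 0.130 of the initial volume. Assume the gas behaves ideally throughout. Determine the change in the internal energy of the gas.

n = P₁V₁/(RT₁) = 209×25.7/(8.314×437) = 1.48 mol.
Polytropic n=1.39: T₂ = T₁(V₁/V₂)^(n−1) = 437×(7.69)^0.39 = 968 K; P₂ = P₁(V₁/V₂)^n = 3560 kPa.
For an ideal gas ΔU = nCvΔT with Cv = R/(γ−1) = 26.0 J/(mol·K).
ΔU = 1.48×26.0×(968−437) = 20400 J.

20400 J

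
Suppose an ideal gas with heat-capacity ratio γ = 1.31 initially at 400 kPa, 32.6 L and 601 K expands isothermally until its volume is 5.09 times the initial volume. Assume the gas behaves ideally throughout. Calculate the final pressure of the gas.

Isothermal: T stays 601 K; PV = const ⇒ V₂ = 166 L, P₂ = 78.6 kPa.

78.6 kPa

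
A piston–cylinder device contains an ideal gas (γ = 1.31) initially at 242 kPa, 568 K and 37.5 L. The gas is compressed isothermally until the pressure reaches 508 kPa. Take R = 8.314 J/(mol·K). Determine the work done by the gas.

n = P₁V₁/(RT₁) = 242×37.5/(8.314×568) = 1.92 mol.
Isothermal: T stays 568 K; PV = const ⇒ V₂ = 17.9 L, P₂ = 508 kPa.
W = nRT ln(V₂/V₁) = 1.92×8.314×568×ln(0.476) = -6730 J.

-6730 J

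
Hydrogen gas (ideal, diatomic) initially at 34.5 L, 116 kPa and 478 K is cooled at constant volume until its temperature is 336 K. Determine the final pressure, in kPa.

81.5 kPa

Isochoric: V stays 34.5 L; P/T = const ⇒ T₂ = 336 K, P₂ = 81.5 kPa.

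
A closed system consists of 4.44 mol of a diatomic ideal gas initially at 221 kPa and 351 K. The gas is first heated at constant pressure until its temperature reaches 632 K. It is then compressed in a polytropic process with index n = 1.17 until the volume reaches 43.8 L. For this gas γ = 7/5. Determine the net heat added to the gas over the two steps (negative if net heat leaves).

23600 J

V₁ = nRT₁/P₁ = 4.44×8.314×351/221 = 58.6 L.
Step 1 — Isobaric: P stays 221 kPa; V/T = const ⇒ T₂ = 632 K, V₂ = 106 L.
W = PΔV = 221×(106−58.6) kPa·L = 10400 J.
ΔU = nCvΔT = 4.44×20.8×(632−351) = 25900 J.
Q = ΔU + W = nCpΔT = 36300 J.
State after step 1: P = 221 kPa, V = 106 L, T = 632 K.
Step 2 — Polytropic n=1.17: T₂ = T₁(V₁/V₂)^(n−1) = 632×(2.41)^0.17 = 734 K; P₂ = P₁(V₁/V₂)^n = 619 kPa.
W = (P₁V₁−P₂V₂)/(n−1) = (221×106−619×43.8)/0.17 = -22100 J.
ΔU = nCvΔT = 4.44×20.8×(734−632) = 9410 J.
Q = ΔU + W = -12700 J.
Net over both steps: W = -11800 J, Q = 23600 J, ΔU = 35300 J.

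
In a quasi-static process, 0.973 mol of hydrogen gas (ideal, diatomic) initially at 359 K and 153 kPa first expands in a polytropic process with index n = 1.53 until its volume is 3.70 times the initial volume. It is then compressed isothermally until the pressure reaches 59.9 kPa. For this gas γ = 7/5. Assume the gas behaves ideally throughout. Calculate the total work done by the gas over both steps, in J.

V₁ = nRT₁/P₁ = 0.973×8.314×359/153 = 19.0 L.
Step 1 — Polytropic n=1.53: T₂ = T₁(V₁/V₂)^(n−1) = 359×(0.270)^0.53 = 179 K; P₂ = P₁(V₁/V₂)^n = 20.7 kPa.
W = (P₁V₁−P₂V₂)/(n−1) = (153×19.0−20.7×70.2)/0.53 = 2740 J.
ΔU = nCvΔT = 0.973×20.8×(179−359) = -3630 J.
Q = ΔU + W = -891 J.
State after step 1: P = 20.7 kPa, V = 70.2 L, T = 179 K.
Step 2 — Isothermal: T stays 179 K; PV = const ⇒ V₂ = 24.2 L, P₂ = 59.9 kPa.
ΔU = 0 (ideal gas, T constant).
W = nRT ln(V₂/V₁) = 0.973×8.314×179×ln(0.345) = -1540 J.
Q = ΔU + W = -1540 J.
Net over both steps: W = 1200 J, Q = -2440 J, ΔU = -3630 J.

1200 J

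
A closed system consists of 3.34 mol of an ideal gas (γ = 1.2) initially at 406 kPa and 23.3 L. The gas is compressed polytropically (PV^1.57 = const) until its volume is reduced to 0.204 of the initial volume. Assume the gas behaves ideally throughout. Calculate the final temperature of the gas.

T₁ = P₁V₁/(nR) = 406×23.3/(3.34×8.314) = 341 K.
Polytropic n=1.57: T₂ = T₁(V₁/V₂)^(n−1) = 341×(4.90)^0.57 = 843 K; P₂ = P₁(V₁/V₂)^n = 4930 kPa.

843 K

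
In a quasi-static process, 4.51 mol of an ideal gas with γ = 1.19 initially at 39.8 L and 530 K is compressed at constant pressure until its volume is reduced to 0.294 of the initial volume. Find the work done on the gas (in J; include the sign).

P₁ = nRT₁/V₁ = 4.51×8.314×530/39.8 = 499 kPa.
Isobaric: P stays 499 kPa; V/T = const ⇒ T₂ = 156 K, V₂ = 11.7 L.
W = PΔV = 499×(11.7−39.8) kPa·L = -14000 J.
Work done on the gas = −W_by = 14000 J.

14000 J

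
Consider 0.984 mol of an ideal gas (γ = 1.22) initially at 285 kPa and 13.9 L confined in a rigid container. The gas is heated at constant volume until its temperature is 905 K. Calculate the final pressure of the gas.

T₁ = P₁V₁/(nR) = 285×13.9/(0.984×8.314) = 484 K.
Isochoric: V stays 13.9 L; P/T = const ⇒ T₂ = 905 K, P₂ = 533 kPa.

533 kPa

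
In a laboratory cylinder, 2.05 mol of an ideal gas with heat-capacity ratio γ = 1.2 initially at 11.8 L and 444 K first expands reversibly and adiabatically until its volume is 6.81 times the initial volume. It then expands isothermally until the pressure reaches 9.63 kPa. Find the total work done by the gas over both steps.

21800 J

P₁ = nRT₁/V₁ = 2.05×8.314×444/11.8 = 641 kPa.
Step 1 — Adiabatic: TV^(γ−1) = const ⇒ T₂ = 444×(0.147)^0.200 = 303 K; PV^γ = const ⇒ P₂ = 64.2 kPa.
ΔU = nCvΔT = 2.05×41.6×(303−444) = -12100 J.
Q = 0 for an adiabatic process, so W = −ΔU = 12100 J.
State after step 1: P = 64.2 kPa, V = 80.4 L, T = 303 K.
Step 2 — Isothermal: T stays 303 K; PV = const ⇒ V₂ = 535 L, P₂ = 9.63 kPa.
ΔU = 0 (ideal gas, T constant).
W = nRT ln(V₂/V₁) = 2.05×8.314×303×ln(6.66) = 9780 J.
Q = ΔU + W = 9780 J.
Net over both steps: W = 21800 J, Q = 9780 J, ΔU = -12100 J.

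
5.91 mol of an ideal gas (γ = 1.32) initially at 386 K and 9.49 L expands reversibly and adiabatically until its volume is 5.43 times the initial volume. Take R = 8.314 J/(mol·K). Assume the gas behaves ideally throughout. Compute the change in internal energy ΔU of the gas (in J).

P₁ = nRT₁/V₁ = 5.91×8.314×386/9.49 = 2000 kPa.
Adiabatic: TV^(γ−1) = const ⇒ T₂ = 386×(0.184)^0.320 = 225 K; PV^γ = const ⇒ P₂ = 214 kPa.
For an ideal gas ΔU = nCvΔT with Cv = R/(γ−1) = 26.0 J/(mol·K).
ΔU = 5.91×26.0×(225−386) = -24800 J.

-24800 J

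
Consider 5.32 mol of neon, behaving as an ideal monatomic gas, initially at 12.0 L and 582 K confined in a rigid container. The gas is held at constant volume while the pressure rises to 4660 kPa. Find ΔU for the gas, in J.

P₁ = nRT₁/V₁ = 5.32×8.314×582/12.0 = 2150 kPa.
Isochoric: V stays 12.0 L; P/T = const ⇒ T₂ = 1260 K, P₂ = 4660 kPa.
For an ideal gas ΔU = nCvΔT with Cv = (3/2)R = 12.5 J/(mol·K).
ΔU = 5.32×12.5×(1260−582) = 45300 J.

45300 J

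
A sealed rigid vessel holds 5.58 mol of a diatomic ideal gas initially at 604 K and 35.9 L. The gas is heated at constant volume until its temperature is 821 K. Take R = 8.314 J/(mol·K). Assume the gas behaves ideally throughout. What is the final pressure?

1060 kPa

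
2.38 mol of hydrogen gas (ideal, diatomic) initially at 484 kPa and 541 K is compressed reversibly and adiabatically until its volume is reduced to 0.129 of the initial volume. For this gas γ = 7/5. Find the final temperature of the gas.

1230 K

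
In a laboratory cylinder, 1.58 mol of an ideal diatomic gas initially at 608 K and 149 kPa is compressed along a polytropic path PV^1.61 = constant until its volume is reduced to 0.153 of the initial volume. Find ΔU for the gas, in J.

V₁ = nRT₁/P₁ = 1.58×8.314×608/149 = 53.6 L.
Polytropic n=1.61: T₂ = T₁(V₁/V₂)^(n−1) = 608×(6.54)^0.61 = 1910 K; P₂ = P₁(V₁/V₂)^n = 3060 kPa.
For an ideal gas ΔU = nCvΔT with Cv = (5/2)R = 20.8 J/(mol·K).
ΔU = 1.58×20.8×(1910−608) = 42800 J.

42800 J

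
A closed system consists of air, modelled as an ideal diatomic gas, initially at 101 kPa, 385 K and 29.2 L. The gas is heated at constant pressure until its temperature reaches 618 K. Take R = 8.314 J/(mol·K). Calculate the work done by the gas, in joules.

n = P₁V₁/(RT₁) = 101×29.2/(8.314×385) = 0.921 mol.
Isobaric: P stays 101 kPa; V/T = const ⇒ T₂ = 618 K, V₂ = 46.9 L.
W = PΔV = 101×(46.9−29.2) kPa·L = 1780 J.

1780 J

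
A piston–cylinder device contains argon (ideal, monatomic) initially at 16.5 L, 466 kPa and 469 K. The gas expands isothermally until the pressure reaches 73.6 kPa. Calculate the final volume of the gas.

104 L

Isothermal: T stays 469 K; PV = const ⇒ V₂ = 104 L, P₂ = 73.6 kPa.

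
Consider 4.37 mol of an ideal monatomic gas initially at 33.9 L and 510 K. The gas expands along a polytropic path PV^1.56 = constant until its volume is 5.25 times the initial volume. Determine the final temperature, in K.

202 K

P₁ = nRT₁/V₁ = 4.37×8.314×510/33.9 = 547 kPa.
Polytropic n=1.56: T₂ = T₁(V₁/V₂)^(n−1) = 510×(0.190)^0.56 = 202 K; P₂ = P₁(V₁/V₂)^n = 41.1 kPa.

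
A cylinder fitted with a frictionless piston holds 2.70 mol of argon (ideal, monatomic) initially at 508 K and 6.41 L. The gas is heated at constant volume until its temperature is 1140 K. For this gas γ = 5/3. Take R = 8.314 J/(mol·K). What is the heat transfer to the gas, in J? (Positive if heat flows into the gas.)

P₁ = nRT₁/V₁ = 2.70×8.314×508/6.41 = 1780 kPa.
Isochoric: V stays 6.41 L; P/T = const ⇒ T₂ = 1140 K, P₂ = 3990 kPa.
W = 0 (no volume change).
ΔU = nCvΔT = 2.70×12.5×(1140−508) = 21300 J.
Q = ΔU = 21300 J.

21300 J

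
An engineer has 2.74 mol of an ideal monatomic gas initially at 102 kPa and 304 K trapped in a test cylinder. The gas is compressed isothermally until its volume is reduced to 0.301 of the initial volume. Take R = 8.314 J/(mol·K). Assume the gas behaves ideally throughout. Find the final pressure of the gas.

V₁ = nRT₁/P₁ = 2.74×8.314×304/102 = 67.9 L.
Isothermal: T stays 304 K; PV = const ⇒ V₂ = 20.4 L, P₂ = 339 kPa.

339 kPa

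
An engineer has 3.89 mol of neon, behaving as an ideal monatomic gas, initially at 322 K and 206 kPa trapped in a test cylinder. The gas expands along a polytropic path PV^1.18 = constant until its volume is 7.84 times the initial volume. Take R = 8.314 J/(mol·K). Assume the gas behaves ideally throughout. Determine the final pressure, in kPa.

V₁ = nRT₁/P₁ = 3.89×8.314×322/206 = 50.6 L.
Polytropic n=1.18: T₂ = T₁(V₁/V₂)^(n−1) = 322×(0.128)^0.18 = 222 K; P₂ = P₁(V₁/V₂)^n = 18.1 kPa.

18.1 kPa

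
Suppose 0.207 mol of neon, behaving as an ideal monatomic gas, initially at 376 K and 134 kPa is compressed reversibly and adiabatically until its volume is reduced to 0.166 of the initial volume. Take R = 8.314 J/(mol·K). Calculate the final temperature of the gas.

V₁ = nRT₁/P₁ = 0.207×8.314×376/134 = 4.83 L.
Adiabatic: TV^(γ−1) = const ⇒ T₂ = 376×(6.02)^0.667 = 1240 K; PV^γ = const ⇒ P₂ = 2670 kPa.

1240 K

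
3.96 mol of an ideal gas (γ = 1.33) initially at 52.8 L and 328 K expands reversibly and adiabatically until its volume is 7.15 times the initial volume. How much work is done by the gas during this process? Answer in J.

15600 J

P₁ = nRT₁/V₁ = 3.96×8.314×328/52.8 = 205 kPa.
Adiabatic: TV^(γ−1) = const ⇒ T₂ = 328×(0.140)^0.330 = 171 K; PV^γ = const ⇒ P₂ = 14.9 kPa.
ΔU = nCvΔT = 3.96×25.2×(171−328) = -15600 J.
Q = 0 for an adiabatic process, so W = −ΔU = 15600 J.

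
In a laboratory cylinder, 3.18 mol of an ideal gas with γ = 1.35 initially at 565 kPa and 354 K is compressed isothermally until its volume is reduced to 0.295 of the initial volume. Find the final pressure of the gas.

V₁ = nRT₁/P₁ = 3.18×8.314×354/565 = 16.6 L.
Isothermal: T stays 354 K; PV = const ⇒ V₂ = 4.89 L, P₂ = 1920 kPa.

1920 kPa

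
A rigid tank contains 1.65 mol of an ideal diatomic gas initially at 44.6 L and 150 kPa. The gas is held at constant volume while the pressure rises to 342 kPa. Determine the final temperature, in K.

1110 K

T₁ = P₁V₁/(nR) = 150×44.6/(1.65×8.314) = 488 K.
Isochoric: V stays 44.6 L; P/T = const ⇒ T₂ = 1110 K, P₂ = 342 kPa.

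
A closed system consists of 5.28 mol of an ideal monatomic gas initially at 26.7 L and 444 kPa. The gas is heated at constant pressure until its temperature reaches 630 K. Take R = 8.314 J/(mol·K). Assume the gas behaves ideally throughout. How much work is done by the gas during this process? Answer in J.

T₁ = P₁V₁/(nR) = 444×26.7/(5.28×8.314) = 270 K.
Isobaric: P stays 444 kPa; V/T = const ⇒ T₂ = 630 K, V₂ = 62.3 L.
W = PΔV = 444×(62.3−26.7) kPa·L = 15800 J.

15800 J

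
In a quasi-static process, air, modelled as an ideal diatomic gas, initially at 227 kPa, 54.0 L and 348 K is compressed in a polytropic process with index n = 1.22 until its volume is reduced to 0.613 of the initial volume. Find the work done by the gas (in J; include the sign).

n = P₁V₁/(RT₁) = 227×54.0/(8.314×348) = 4.24 mol.
Polytropic n=1.22: T₂ = T₁(V₁/V₂)^(n−1) = 348×(1.63)^0.22 = 388 K; P₂ = P₁(V₁/V₂)^n = 412 kPa.
W = (P₁V₁−P₂V₂)/(n−1) = (227×54.0−412×33.1)/0.22 = -6330 J.

-6330 J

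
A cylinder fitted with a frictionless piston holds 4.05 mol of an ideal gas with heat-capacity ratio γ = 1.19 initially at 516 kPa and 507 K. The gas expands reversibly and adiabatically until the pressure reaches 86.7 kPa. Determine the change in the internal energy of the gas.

V₁ = nRT₁/P₁ = 4.05×8.314×507/516 = 33.1 L.
Adiabatic: T₂/T₁ = (P₂/P₁)^((γ−1)/γ) ⇒ T₂ = 507×(0.168)^0.160 = 381 K; V₂ = 148 L.
For an ideal gas ΔU = nCvΔT with Cv = R/(γ−1) = 43.8 J/(mol·K).
ΔU = 4.05×43.8×(381−507) = -22300 J.

-22300 J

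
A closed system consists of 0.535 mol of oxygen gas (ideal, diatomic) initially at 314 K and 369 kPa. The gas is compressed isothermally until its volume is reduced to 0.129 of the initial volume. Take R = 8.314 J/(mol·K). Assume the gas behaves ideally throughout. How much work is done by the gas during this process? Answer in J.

-2860 J

V₁ = nRT₁/P₁ = 0.535×8.314×314/369 = 3.79 L.
Isothermal: T stays 314 K; PV = const ⇒ V₂ = 0.488 L, P₂ = 2860 kPa.
W = nRT ln(V₂/V₁) = 0.535×8.314×314×ln(0.129) = -2860 J.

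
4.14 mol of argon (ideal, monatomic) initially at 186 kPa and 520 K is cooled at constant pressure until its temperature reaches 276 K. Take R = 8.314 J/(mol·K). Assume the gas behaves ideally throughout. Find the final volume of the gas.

51.1 L

V₁ = nRT₁/P₁ = 4.14×8.314×520/186 = 96.2 L.
Isobaric: P stays 186 kPa; V/T = const ⇒ T₂ = 276 K, V₂ = 51.1 L.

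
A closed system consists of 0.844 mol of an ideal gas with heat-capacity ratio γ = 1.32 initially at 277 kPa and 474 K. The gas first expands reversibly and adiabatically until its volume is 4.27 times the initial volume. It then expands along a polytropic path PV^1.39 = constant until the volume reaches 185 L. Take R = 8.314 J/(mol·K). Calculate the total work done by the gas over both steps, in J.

V₁ = nRT₁/P₁ = 0.844×8.314×474/277 = 12.0 L.
Step 1 — Adiabatic: TV^(γ−1) = const ⇒ T₂ = 474×(0.234)^0.320 = 298 K; PV^γ = const ⇒ P₂ = 40.8 kPa.
ΔU = nCvΔT = 0.844×26.0×(298−474) = -3860 J.
Q = 0 for an adiabatic process, so W = −ΔU = 3860 J.
State after step 1: P = 40.8 kPa, V = 51.3 L, T = 298 K.
Step 2 — Polytropic n=1.39: T₂ = T₁(V₁/V₂)^(n−1) = 298×(0.277)^0.39 = 181 K; P₂ = P₁(V₁/V₂)^n = 6.85 kPa.
W = (P₁V₁−P₂V₂)/(n−1) = (40.8×51.3−6.85×185)/0.39 = 2110 J.
ΔU = nCvΔT = 0.844×26.0×(181−298) = -2570 J.
Q = ΔU + W = -462 J.
Net over both steps: W = 5970 J, Q = -462 J, ΔU = -6430 J.

5970 J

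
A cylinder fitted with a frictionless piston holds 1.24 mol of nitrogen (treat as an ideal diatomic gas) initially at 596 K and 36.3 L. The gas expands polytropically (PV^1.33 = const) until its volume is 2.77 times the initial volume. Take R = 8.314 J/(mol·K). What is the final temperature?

426 K

P₁ = nRT₁/V₁ = 1.24×8.314×596/36.3 = 169 kPa.
Polytropic n=1.33: T₂ = T₁(V₁/V₂)^(n−1) = 596×(0.361)^0.33 = 426 K; P₂ = P₁(V₁/V₂)^n = 43.7 kPa.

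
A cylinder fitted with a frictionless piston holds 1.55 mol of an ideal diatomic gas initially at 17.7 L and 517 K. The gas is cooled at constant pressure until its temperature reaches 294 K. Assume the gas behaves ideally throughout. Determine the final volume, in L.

P₁ = nRT₁/V₁ = 1.55×8.314×517/17.7 = 376 kPa.
Isobaric: P stays 376 kPa; V/T = const ⇒ T₂ = 294 K, V₂ = 10.1 L.

10.1 L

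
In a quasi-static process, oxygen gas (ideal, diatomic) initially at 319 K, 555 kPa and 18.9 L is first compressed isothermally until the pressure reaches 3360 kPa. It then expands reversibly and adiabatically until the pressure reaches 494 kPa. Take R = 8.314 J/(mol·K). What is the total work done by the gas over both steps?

-7830 J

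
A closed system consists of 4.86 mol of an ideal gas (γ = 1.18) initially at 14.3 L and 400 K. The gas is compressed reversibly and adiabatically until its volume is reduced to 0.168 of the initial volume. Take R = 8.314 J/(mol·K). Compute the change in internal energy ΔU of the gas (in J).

P₁ = nRT₁/V₁ = 4.86×8.314×400/14.3 = 1130 kPa.
Adiabatic: TV^(γ−1) = const ⇒ T₂ = 400×(5.95)^0.180 = 551 K; PV^γ = const ⇒ P₂ = 9270 kPa.
For an ideal gas ΔU = nCvΔT with Cv = R/(γ−1) = 46.2 J/(mol·K).
ΔU = 4.86×46.2×(551−400) = 34000 J.

34000 J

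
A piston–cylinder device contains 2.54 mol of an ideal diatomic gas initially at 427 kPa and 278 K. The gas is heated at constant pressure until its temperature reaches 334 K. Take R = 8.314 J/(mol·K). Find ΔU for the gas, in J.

2960 J

V₁ = nRT₁/P₁ = 2.54×8.314×278/427 = 13.7 L.
Isobaric: P stays 427 kPa; V/T = const ⇒ T₂ = 334 K, V₂ = 16.5 L.
For an ideal gas ΔU = nCvΔT with Cv = (5/2)R = 20.8 J/(mol·K).
ΔU = 2.54×20.8×(334−278) = 2960 J.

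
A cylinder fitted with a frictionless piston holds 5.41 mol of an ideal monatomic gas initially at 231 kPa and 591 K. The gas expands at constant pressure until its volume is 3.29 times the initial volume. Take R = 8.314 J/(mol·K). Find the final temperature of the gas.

1940 K

V₁ = nRT₁/P₁ = 5.41×8.314×591/231 = 115 L.
Isobaric: P stays 231 kPa; V/T = const ⇒ T₂ = 1940 K, V₂ = 379 L.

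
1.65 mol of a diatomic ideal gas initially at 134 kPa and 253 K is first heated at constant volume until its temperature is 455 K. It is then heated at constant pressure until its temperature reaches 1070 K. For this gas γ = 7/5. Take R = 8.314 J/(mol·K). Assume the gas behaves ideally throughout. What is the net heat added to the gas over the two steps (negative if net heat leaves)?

36500 J

V₁ = nRT₁/P₁ = 1.65×8.314×253/134 = 25.9 L.
Step 1 — Isochoric: V stays 25.9 L; P/T = const ⇒ T₂ = 455 K, P₂ = 241 kPa.
W = 0 (no volume change).
ΔU = nCvΔT = 1.65×20.8×(455−253) = 6930 J.
Q = ΔU = 6930 J.
State after step 1: P = 241 kPa, V = 25.9 L, T = 455 K.
Step 2 — Isobaric: P stays 241 kPa; V/T = const ⇒ T₂ = 1070 K, V₂ = 60.9 L.
W = PΔV = 241×(60.9−25.9) kPa·L = 8440 J.
ΔU = nCvΔT = 1.65×20.8×(1070−455) = 21100 J.
Q = ΔU + W = nCpΔT = 29500 J.
Net over both steps: W = 8440 J, Q = 36500 J, ΔU = 28000 J.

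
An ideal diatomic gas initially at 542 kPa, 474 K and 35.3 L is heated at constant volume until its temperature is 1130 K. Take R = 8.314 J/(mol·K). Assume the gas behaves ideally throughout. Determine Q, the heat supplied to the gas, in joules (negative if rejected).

n = P₁V₁/(RT₁) = 542×35.3/(8.314×474) = 4.85 mol.
Isochoric: V stays 35.3 L; P/T = const ⇒ T₂ = 1130 K, P₂ = 1290 kPa.
W = 0 (no volume change).
ΔU = nCvΔT = 4.85×20.8×(1130−474) = 66200 J.
Q = ΔU = 66200 J.

66200 J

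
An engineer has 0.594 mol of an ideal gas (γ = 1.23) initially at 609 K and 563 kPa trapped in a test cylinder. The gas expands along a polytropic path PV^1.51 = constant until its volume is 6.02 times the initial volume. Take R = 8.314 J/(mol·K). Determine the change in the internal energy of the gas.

-7840 J

V₁ = nRT₁/P₁ = 0.594×8.314×609/563 = 5.34 L.
Polytropic n=1.51: T₂ = T₁(V₁/V₂)^(n−1) = 609×(0.166)^0.51 = 244 K; P₂ = P₁(V₁/V₂)^n = 37.4 kPa.
For an ideal gas ΔU = nCvΔT with Cv = R/(γ−1) = 36.1 J/(mol·K).
ΔU = 0.594×36.1×(244−609) = -7840 J.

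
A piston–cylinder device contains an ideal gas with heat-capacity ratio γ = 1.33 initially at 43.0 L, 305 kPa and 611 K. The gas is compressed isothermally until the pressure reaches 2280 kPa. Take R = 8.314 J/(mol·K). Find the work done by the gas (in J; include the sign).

n = P₁V₁/(RT₁) = 305×43.0/(8.314×611) = 2.58 mol.
Isothermal: T stays 611 K; PV = const ⇒ V₂ = 5.75 L, P₂ = 2280 kPa.
W = nRT ln(V₂/V₁) = 2.58×8.314×611×ln(0.134) = -26400 J.

-26400 J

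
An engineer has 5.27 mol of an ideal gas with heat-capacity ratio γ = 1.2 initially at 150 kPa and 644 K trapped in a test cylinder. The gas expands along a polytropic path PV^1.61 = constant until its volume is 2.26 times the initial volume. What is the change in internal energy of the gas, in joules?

-55300 J

V₁ = nRT₁/P₁ = 5.27×8.314×644/150 = 188 L.
Polytropic n=1.61: T₂ = T₁(V₁/V₂)^(n−1) = 644×(0.442)^0.61 = 392 K; P₂ = P₁(V₁/V₂)^n = 40.4 kPa.
For an ideal gas ΔU = nCvΔT with Cv = R/(γ−1) = 41.6 J/(mol·K).
ΔU = 5.27×41.6×(392−644) = -55300 J.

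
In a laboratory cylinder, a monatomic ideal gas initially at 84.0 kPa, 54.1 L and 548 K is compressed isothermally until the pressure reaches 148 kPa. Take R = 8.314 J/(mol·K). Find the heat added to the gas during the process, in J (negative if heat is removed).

-2570 J

n = P₁V₁/(RT₁) = 84.0×54.1/(8.314×548) = 0.997 mol.
Isothermal: T stays 548 K; PV = const ⇒ V₂ = 30.7 L, P₂ = 148 kPa.
ΔU = 0 (ideal gas, T constant).
W = nRT ln(V₂/V₁) = 0.997×8.314×548×ln(0.568) = -2570 J.
Q = ΔU + W = -2570 J.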